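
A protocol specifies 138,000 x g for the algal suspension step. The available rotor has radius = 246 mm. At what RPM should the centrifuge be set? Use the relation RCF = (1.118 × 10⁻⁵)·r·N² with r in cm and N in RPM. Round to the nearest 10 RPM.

r = 246 mm = 24.6 cm
RCF = 1.118 × 10⁻⁵ × r × N²
138,000 = 1.118 × 10⁻⁵ × 24.6 × N²
N² = 138,000 / (27.5028 × 10⁻⁵) = 501,767,093
N ≈ √501,767,093 ≈ 22,400.2

22400 RPM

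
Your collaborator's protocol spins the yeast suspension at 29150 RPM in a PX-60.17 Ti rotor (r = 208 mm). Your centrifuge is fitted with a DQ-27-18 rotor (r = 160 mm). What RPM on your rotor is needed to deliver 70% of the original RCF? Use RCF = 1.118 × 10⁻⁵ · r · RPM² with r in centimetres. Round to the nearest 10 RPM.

Original rotor: r = 208 mm = 20.8 cm
RCF_original = 1.118 × 10⁻⁵ × 20.8 × (29150)² = 1.118 × 10⁻⁵ × 20.8 × 849,722,500 ≈ 197,597.9 × g
Target RCF = 0.7 × 197,597.9 ≈ 138,318.5 × g
Your rotor: r = 160 mm = 16.0 cm
138,318.5 = 1.118 × 10⁻⁵ × 16 × N²
N² = 138,318.5 / (17.888 × 10⁻⁵) = 773,247,428
N ≈ √773,247,428 ≈ 27,807.3

27810 RPM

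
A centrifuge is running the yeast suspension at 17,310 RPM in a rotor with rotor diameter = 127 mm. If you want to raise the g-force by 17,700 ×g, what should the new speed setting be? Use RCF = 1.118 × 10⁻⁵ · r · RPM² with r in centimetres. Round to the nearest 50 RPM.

≈ 23450 RPM

r = 127 mm / 2 = 63.5 mm = 6.35 cm
Current RCF = 1.118 × 10⁻⁵ × 6.35 × (17310)² = 1.118 × 10⁻⁵ × 6.35 × 299,636,100 ≈ 21,272.1 × g
Target RCF = 21,272.1 + 17,700 = 38,972.1 × g
N² = 38,972.1 / (7.0993 × 10⁻⁵) = 548,956,939
N ≈ √548,956,939 ≈ 23,429.8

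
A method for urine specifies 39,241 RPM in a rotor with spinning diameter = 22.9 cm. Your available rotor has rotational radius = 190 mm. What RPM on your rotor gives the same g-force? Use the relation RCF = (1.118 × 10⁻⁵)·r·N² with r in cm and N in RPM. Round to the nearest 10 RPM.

≈ 30460 RPM

Original rotor: r = 22.9 / 2 = 11.45 cm
RCF = 1.118 × 10⁻⁵ × r × N²
RCF_original = 1.118 × 10⁻⁵ × 11.45 × (39241)² = 1.118 × 10⁻⁵ × 11.45 × 1,539,856,081 ≈ 197,118.5 × g
Your rotor: r = 190 mm = 19.0 cm
197,118.5 = 1.118 × 10⁻⁵ × 19 × N²
N² = 197,118.5 / (21.242 × 10⁻⁵) = 927,965,822
N ≈ √927,965,822 ≈ 30,462.5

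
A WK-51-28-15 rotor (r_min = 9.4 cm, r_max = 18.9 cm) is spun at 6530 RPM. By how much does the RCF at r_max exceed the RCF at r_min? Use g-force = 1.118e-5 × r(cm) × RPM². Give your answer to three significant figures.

4530 x g

ΔRCF = 1.118 × 10⁻⁵ × (r_max − r_min) × N² = 1.118 × 10⁻⁵ × 9.5 × 42,640,900 ≈ 4,528.9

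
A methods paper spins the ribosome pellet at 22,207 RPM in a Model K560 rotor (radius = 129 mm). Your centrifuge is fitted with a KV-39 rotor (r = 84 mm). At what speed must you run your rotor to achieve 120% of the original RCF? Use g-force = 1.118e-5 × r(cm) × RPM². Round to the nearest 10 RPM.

Original rotor: r = 129 mm = 12.9 cm
RCF_original = 1.118 × 10⁻⁵ × 12.9 × (22207)² = 1.118 × 10⁻⁵ × 12.9 × 493,150,849 ≈ 71,123.2 × g
Target RCF = 1.2 × 71,123.2 ≈ 85,347.8 × g
Your rotor: r = 84 mm = 8.4 cm
85,347.8 = 1.118 × 10⁻⁵ × 8.4 × N²
N² = 85,347.8 / (9.3912 × 10⁻⁵) = 908,806,116
N ≈ √908,806,116 ≈ 30,146.4

≈ 30150 RPM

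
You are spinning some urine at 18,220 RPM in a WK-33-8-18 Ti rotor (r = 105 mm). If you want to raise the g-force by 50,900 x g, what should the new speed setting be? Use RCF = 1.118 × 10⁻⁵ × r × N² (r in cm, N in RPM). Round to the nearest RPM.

r = 105 mm = 10.5 cm
Current RCF = 1.118 × 10⁻⁵ × 10.5 × (18220)² = 1.118 × 10⁻⁵ × 10.5 × 331,968,400 ≈ 38,969.8 × g
Target RCF = 38,969.8 + 50,900 = 89,869.8 × g
N² = 89,869.8 / (11.739 × 10⁻⁵) = 765,566,062
N ≈ √765,566,062 ≈ 27,668.9

27669 RPM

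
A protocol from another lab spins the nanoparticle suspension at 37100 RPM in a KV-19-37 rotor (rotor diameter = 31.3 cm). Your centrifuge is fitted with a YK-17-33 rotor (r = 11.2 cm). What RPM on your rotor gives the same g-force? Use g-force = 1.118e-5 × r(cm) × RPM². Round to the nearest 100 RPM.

≈ 43900 RPM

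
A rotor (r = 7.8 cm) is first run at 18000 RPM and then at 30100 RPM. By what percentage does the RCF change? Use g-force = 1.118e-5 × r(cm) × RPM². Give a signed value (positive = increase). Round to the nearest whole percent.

+180%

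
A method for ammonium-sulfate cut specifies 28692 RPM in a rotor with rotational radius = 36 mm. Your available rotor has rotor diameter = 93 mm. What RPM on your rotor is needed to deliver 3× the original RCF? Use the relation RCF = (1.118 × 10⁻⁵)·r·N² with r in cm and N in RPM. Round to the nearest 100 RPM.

Original rotor: r = 36 mm = 3.6 cm
RCF = 1.118 × 10⁻⁵ × r × N²
RCF_original = 1.118 × 10⁻⁵ × 3.6 × (28692)² = 1.118 × 10⁻⁵ × 3.6 × 823,230,864 ≈ 33,133.4 × g
Target RCF = 3 × 33,133.4 ≈ 99,400.2 × g
Your rotor: r = 93 mm / 2 = 46.5 mm = 4.65 cm
99,400.2 = 1.118 × 10⁻⁵ × 4.65 × N²
N² = 99,400.2 / (5.1987 × 10⁻⁵) = 1,912,020,313
N ≈ √1,912,020,313 ≈ 43,726.7

43700 RPM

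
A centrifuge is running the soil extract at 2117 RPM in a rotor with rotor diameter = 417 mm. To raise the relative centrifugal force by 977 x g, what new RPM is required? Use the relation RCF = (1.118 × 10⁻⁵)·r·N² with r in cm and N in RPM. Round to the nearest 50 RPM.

≈ 2950 RPM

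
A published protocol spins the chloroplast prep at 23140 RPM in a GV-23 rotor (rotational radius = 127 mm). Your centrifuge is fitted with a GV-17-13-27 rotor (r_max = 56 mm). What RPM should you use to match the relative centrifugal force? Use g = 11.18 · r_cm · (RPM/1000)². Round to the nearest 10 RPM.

34850 RPM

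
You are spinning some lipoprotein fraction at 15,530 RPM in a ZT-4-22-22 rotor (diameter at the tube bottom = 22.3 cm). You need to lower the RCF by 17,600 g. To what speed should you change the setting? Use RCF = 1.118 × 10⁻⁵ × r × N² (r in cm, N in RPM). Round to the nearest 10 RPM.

r = 22.3 / 2 = 11.15 cm
Current RCF = 1.118 × 10⁻⁵ × 11.15 × (15530)² = 1.118 × 10⁻⁵ × 11.15 × 241,180,900 ≈ 30,064.9 × g
Target RCF = 30,064.9 − 17,600 = 12,464.9 × g
N² = 12,464.9 / (12.4657 × 10⁻⁵) = 99,993,582
N ≈ √99,993,582 ≈ 9,999.7

N₂ ≈ 10000 RPM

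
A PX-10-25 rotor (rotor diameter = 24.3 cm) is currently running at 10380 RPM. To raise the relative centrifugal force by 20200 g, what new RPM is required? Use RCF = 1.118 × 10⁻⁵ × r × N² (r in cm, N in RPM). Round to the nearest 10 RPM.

16010 RPM

r = 24.3 / 2 = 12.15 cm
Current RCF = 1.118 × 10⁻⁵ × 12.15 × (10380)² = 1.118 × 10⁻⁵ × 12.15 × 107,744,400 ≈ 14,635.7 × g
Target RCF = 14,635.7 + 20,200 = 34,835.7 × g
N² = 34,835.7 / (13.5837 × 10⁻⁵) = 256,452,218
N ≈ √256,452,218 ≈ 16,014.1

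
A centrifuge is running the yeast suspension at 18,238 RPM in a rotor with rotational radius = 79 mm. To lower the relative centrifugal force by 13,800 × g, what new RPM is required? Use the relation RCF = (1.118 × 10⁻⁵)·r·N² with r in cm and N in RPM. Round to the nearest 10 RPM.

≈ 13280 RPM

r = 79 mm = 7.9 cm
Current RCF = 1.118 × 10⁻⁵ × 7.9 × (18238)² = 1.118 × 10⁻⁵ × 7.9 × 332,624,644 ≈ 29,378.1 × g
Target RCF = 29,378.1 − 13,800 = 15,578.1 × g
N² = 15,578.1 / (8.8322 × 10⁻⁵) = 176,378,479
N ≈ √176,378,479 ≈ 13,280.8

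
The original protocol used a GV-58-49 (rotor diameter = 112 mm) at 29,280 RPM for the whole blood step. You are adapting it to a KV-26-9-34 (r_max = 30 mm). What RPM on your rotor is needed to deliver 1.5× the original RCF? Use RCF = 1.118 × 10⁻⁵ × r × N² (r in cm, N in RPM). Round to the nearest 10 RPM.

≈ 48990 RPM

Original rotor: r = 112 mm / 2 = 56 mm = 5.6 cm
RCF_original = 1.118 × 10⁻⁵ × 5.6 × (29280)² = 1.118 × 10⁻⁵ × 5.6 × 857,318,400 ≈ 53,675 × g
Target RCF = 1.5 × 53,675 ≈ 80,512.5 × g
Your rotor: r = 30 mm = 3.0 cm
80,512.5 = 1.118 × 10⁻⁵ × 3 × N²
N² = 80,512.5 / (3.354 × 10⁻⁵) = 2,400,491,950
N ≈ √2,400,491,950 ≈ 48,994.8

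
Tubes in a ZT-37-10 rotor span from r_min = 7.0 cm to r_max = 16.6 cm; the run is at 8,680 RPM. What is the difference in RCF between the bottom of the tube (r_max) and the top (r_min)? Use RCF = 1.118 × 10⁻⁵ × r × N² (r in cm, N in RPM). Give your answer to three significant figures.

ΔRCF = 1.118 × 10⁻⁵ × (r_max − r_min) × N² = 1.118 × 10⁻⁵ × 9.6 × 75,342,400 ≈ 8,086.3

≈ 8090 × g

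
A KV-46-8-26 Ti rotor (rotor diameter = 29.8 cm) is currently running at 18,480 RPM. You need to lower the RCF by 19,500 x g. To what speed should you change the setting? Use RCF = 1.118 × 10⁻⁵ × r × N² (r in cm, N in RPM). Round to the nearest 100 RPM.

15000 RPM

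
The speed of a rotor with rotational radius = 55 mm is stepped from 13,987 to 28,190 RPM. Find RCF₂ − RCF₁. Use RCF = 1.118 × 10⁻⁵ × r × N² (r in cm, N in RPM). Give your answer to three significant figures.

≈ 36800 g

r = 55 mm = 5.5 cm
RCF₁ = 1.118 × 10⁻⁵ × 5.5 × (13987)² = 1.118 × 10⁻⁵ × 5.5 × 195,636,169 ≈ 12,029.7 × g
RCF₂ = 1.118 × 10⁻⁵ × 5.5 × (28190)² = 1.118 × 10⁻⁵ × 5.5 × 794,676,100 ≈ 48,864.6 × g
Increase = 48,864.6 − 12,029.7 = 36,834.9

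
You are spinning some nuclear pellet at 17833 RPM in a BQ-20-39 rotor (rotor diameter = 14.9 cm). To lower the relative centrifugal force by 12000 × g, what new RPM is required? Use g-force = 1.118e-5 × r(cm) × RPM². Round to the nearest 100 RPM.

r = 14.9 / 2 = 7.45 cm
Current RCF = 1.118 × 10⁻⁵ × 7.45 × (17833)² = 1.118 × 10⁻⁵ × 7.45 × 318,015,889 ≈ 26,487.9 × g
Target RCF = 26,487.9 − 12,000 = 14,487.9 × g
N² = 14,487.9 / (8.3291 × 10⁻⁵) = 173,943,163
N ≈ √173,943,163 ≈ 13,188.8

N₂ ≈ 13200 RPM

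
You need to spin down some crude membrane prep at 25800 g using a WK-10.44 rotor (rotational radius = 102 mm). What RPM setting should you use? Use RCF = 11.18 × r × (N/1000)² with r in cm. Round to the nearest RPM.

N ≈ 15041 RPM

r = 102 mm = 10.2 cm
RCF = 11.18 × r × (N/1000)²
25,800 = 11.18 × 10.2 × (N/1000)²
(N/1000)² = 25,800 / 114.036 = 226.2443
N = 1000 × √226.2443 ≈ 15,041.4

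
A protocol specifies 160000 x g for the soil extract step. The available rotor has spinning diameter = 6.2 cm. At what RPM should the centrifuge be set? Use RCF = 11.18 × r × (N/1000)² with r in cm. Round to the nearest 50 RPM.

≈ 67950 RPM

r = 6.2 / 2 = 3.1 cm
RCF = 11.18 × r × (N/1000)²
160,000 = 11.18 × 3.1 × (N/1000)²
(N/1000)² = 160,000 / 34.658 = 4616.539
N = 1000 × √4616.539 ≈ 67,945.1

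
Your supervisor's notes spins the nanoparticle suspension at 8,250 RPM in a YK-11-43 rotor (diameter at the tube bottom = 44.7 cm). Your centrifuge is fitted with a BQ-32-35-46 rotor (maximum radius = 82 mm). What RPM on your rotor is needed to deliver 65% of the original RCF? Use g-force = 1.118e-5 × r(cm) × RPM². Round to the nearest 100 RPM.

≈ 11000 RPM

Original rotor: r = 44.7 / 2 = 22.35 cm
RCF = 1.118 × 10⁻⁵ × r × N²
RCF_original = 1.118 × 10⁻⁵ × 22.35 × (8250)² = 1.118 × 10⁻⁵ × 22.35 × 68,062,500 ≈ 17,007 × g
Target RCF = 0.65 × 17,007 ≈ 11,054.6 × g
Your rotor: r = 82 mm = 8.2 cm
11,054.6 = 1.118 × 10⁻⁵ × 8.2 × N²
N² = 11,054.6 / (9.1676 × 10⁻⁵) = 120,583,359
N ≈ √120,583,359 ≈ 10,981.0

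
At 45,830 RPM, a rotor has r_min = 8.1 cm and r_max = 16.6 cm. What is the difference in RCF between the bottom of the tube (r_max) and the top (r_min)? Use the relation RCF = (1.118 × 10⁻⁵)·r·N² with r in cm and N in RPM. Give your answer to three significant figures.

200000 × g

RCF_max = 1.118 × 10⁻⁵ × 16.6 × (45830)² = 1.118 × 10⁻⁵ × 16.6 × 2,100,388,900 ≈ 389,807 × g
RCF_min = 1.118 × 10⁻⁵ × 8.1 × (45830)² = 1.118 × 10⁻⁵ × 8.1 × 2,100,388,900 ≈ 190,207 × g
ΔRCF = 389,807 − 190,207 = 199,600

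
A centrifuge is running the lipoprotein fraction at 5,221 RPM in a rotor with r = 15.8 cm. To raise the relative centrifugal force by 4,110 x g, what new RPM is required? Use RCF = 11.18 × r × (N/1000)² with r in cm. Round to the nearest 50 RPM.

≈ 7100 RPM

Current RCF = 11.18 × 15.8 × (5.221)² = 11.18 × 15.8 × 27.258841 ≈ 4,815.1 × g
Target RCF = 4,815.1 + 4,110 = 8,925.1 × g
(N/1000)² = 8,925.1 / 176.644 = 50.52592
N = 1000 × √50.52592 ≈ 7,108.2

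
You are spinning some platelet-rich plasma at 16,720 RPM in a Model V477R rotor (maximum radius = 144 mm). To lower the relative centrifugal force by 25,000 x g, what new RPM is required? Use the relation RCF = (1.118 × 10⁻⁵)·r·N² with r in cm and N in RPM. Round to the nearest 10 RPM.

r = 144 mm = 14.4 cm
Current RCF = 1.118 × 10⁻⁵ × 14.4 × (16720)² = 1.118 × 10⁻⁵ × 14.4 × 279,558,400 ≈ 45,006.7 × g
Target RCF = 45,006.7 − 25,000 = 20,006.7 × g
N² = 20,006.7 / (16.0992 × 10⁻⁵) = 124,271,392
N ≈ √124,271,392 ≈ 11,147.7

N₂ ≈ 11150 RPM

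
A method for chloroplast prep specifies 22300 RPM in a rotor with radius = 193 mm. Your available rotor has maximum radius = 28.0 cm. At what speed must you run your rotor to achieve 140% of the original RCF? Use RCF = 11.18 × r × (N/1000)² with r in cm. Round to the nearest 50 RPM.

≈ 21900 RPM

Original rotor: r = 193 mm = 19.3 cm
RCF_original = 11.18 × 19.3 × (22.3)² = 11.18 × 19.3 × 497.29 ≈ 107,302.3 × g
Target RCF = 1.4 × 107,302.3 ≈ 150,223.2 × g
150,223.2 = 11.18 × 28 × (N/1000)²
(N/1000)² = 150,223.2 / 313.04 = 479.885
N = 1000 × √479.885 ≈ 21,906.3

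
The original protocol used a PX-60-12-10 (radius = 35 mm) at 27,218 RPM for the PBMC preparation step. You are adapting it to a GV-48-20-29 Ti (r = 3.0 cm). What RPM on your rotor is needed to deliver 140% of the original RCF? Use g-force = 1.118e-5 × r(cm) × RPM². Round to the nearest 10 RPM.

≈ 34790 RPM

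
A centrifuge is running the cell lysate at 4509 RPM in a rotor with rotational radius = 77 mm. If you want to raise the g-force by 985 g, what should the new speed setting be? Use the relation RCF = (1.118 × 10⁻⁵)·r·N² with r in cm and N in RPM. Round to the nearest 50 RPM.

≈ 5650 RPM

r = 77 mm = 7.7 cm
Current RCF = 1.118 × 10⁻⁵ × 7.7 × (4509)² = 1.118 × 10⁻⁵ × 7.7 × 20,331,081 ≈ 1,750.2 × g
Target RCF = 1,750.2 + 985 = 2,735.2 × g
N² = 2,735.2 / (8.6086 × 10⁻⁵) = 31,772,878
N ≈ √31,772,878 ≈ 5,636.7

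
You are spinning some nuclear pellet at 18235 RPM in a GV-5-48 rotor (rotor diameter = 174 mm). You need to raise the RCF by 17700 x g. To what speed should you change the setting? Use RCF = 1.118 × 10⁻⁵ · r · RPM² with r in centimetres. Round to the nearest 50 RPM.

r = 174 mm / 2 = 87 mm = 8.7 cm
Current RCF = 1.118 × 10⁻⁵ × 8.7 × (18235)² = 1.118 × 10⁻⁵ × 8.7 × 332,515,225 ≈ 32,342.4 × g
Target RCF = 32,342.4 + 17,700 = 50,042.4 × g
N² = 50,042.4 / (9.7266 × 10⁻⁵) = 514,490,161
N ≈ √514,490,161 ≈ 22,682.4

N₂ ≈ 22700 RPM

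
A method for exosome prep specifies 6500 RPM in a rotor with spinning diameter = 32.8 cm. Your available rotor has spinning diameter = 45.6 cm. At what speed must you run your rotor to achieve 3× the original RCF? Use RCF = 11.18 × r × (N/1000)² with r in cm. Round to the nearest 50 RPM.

Original rotor: r = 32.8 / 2 = 16.4 cm
RCF_original = 11.18 × 16.4 × (6.5)² = 11.18 × 16.4 × 42.25 ≈ 7,746.6 × g
Target RCF = 3 × 7,746.6 ≈ 23,239.8 × g
Your rotor: r = 45.6 / 2 = 22.8 cm
23,239.8 = 11.18 × 22.8 × (N/1000)²
(N/1000)² = 23,239.8 / 254.904 = 91.17079
N = 1000 × √91.17079 ≈ 9,548.3

≈ 9550 RPM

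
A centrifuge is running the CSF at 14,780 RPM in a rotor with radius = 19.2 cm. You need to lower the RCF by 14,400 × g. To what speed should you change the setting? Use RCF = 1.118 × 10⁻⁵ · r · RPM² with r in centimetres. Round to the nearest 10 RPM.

N₂ ≈ 12300 RPM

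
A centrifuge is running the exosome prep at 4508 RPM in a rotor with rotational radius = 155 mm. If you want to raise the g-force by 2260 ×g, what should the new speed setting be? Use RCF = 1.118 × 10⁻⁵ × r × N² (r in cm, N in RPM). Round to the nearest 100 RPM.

r = 155 mm = 15.5 cm
Current RCF = 1.118 × 10⁻⁵ × 15.5 × (4508)² = 1.118 × 10⁻⁵ × 15.5 × 20,322,064 ≈ 3,521.6 × g
Target RCF = 3,521.6 + 2,260 = 5,781.6 × g
N² = 5,781.6 / (17.329 × 10⁻⁵) = 33,363,726
N ≈ √33,363,726 ≈ 5,776.1

5800 RPM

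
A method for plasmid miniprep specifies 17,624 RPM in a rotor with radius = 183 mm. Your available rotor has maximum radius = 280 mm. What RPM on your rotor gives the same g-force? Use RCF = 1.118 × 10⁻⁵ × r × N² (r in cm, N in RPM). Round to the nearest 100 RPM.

14200 RPM

Original rotor: r = 183 mm = 18.3 cm
RCF = 1.118 × 10⁻⁵ × r × N²
RCF_original = 1.118 × 10⁻⁵ × 18.3 × (17624)² = 1.118 × 10⁻⁵ × 18.3 × 310,605,376 ≈ 63,548 × g
Your rotor: r = 280 mm = 28.0 cm
63,548 = 1.118 × 10⁻⁵ × 28 × N²
N² = 63,548 / (31.304 × 10⁻⁵) = 203,002,811
N ≈ √203,002,811 ≈ 14,247.9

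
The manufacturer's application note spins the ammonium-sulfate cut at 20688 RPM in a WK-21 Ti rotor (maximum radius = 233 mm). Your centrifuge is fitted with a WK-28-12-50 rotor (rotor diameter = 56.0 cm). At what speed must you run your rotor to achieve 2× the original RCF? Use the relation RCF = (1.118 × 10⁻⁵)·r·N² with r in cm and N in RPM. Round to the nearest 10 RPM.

26690 RPM

Original rotor: r = 233 mm = 23.3 cm
RCF_original = 1.118 × 10⁻⁵ × 23.3 × (20688)² = 1.118 × 10⁻⁵ × 23.3 × 427,993,344 ≈ 111,489.7 × g
Target RCF = 2 × 111,489.7 ≈ 222,979.4 × g
Your rotor: r = 56.0 / 2 = 28 cm
222,979.4 = 1.118 × 10⁻⁵ × 28 × N²
N² = 222,979.4 / (31.304 × 10⁻⁵) = 712,303,220
N ≈ √712,303,220 ≈ 26,689.0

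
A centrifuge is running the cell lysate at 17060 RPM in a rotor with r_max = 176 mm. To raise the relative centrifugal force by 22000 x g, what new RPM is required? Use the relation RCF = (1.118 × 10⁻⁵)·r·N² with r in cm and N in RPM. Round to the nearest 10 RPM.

r = 176 mm = 17.6 cm
Current RCF = 1.118 × 10⁻⁵ × 17.6 × (17060)² = 1.118 × 10⁻⁵ × 17.6 × 291,043,600 ≈ 57,268.1 × g
Target RCF = 57,268.1 + 22,000 = 79,268.1 × g
N² = 79,268.1 / (19.6768 × 10⁻⁵) = 402,850,565
N ≈ √402,850,565 ≈ 20,071.1

N₂ ≈ 20070 RPM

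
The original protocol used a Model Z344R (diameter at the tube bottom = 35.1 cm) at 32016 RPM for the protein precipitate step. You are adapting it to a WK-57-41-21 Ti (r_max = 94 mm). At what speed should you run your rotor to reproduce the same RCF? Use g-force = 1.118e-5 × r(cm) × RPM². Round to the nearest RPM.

≈ 43746 RPM

Original rotor: r = 35.1 / 2 = 17.55 cm
RCF_original = 1.118 × 10⁻⁵ × 17.55 × (32016)² = 1.118 × 10⁻⁵ × 17.55 × 1,025,024,256 ≈ 201,119 × g
Your rotor: r = 94 mm = 9.4 cm
201,119 = 1.118 × 10⁻⁵ × 9.4 × N²
N² = 201,119 / (10.5092 × 10⁻⁵) = 1,913,742,245
N ≈ √1,913,742,245 ≈ 43,746.3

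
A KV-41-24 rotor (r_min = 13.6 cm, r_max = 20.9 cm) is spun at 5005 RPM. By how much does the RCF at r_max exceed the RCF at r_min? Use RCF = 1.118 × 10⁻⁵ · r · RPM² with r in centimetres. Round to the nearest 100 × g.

ΔRCF ≈ 2000 ×g

RCF_max = 1.118 × 10⁻⁵ × 20.9 × (5005)² = 1.118 × 10⁻⁵ × 20.9 × 25,050,025 ≈ 5,853.2 × g
RCF_min = 1.118 × 10⁻⁵ × 13.6 × (5005)² = 1.118 × 10⁻⁵ × 13.6 × 25,050,025 ≈ 3,808.8 × g
ΔRCF = 5,853.2 − 3,808.8 = 2,044.4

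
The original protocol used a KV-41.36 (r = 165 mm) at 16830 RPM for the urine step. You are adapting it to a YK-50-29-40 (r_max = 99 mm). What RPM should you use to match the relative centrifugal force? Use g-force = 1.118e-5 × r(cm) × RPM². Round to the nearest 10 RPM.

Original rotor: r = 165 mm = 16.5 cm
RCF_original = 1.118 × 10⁻⁵ × 16.5 × (16830)² = 1.118 × 10⁻⁵ × 16.5 × 283,248,900 ≈ 52,250.9 × g
Your rotor: r = 99 mm = 9.9 cm
52,250.9 = 1.118 × 10⁻⁵ × 9.9 × N²
N² = 52,250.9 / (11.0682 × 10⁻⁵) = 472,081,278
N ≈ √472,081,278 ≈ 21,727.4

21730 RPM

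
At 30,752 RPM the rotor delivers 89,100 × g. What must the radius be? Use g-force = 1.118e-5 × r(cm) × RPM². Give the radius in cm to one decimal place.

≈ 8.4 cm

RCF = 1.118 × 10⁻⁵ × r × N²
89100 = 1.118 × 10⁻⁵ × r × (30752)²
r = 89100 / (1.118 × 10⁻⁵ × 945,685,504) = 89100 / 10572.76 ≈ 8.427 cm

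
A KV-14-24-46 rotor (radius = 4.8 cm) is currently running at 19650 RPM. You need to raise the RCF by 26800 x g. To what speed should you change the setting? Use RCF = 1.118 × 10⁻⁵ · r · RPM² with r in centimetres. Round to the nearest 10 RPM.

Current RCF = 1.118 × 10⁻⁵ × 4.8 × (19650)² = 1.118 × 10⁻⁵ × 4.8 × 386,122,500 ≈ 20,720.9 × g
Target RCF = 20,720.9 + 26,800 = 47,520.9 × g
N² = 47,520.9 / (5.3664 × 10⁻⁵) = 885,526,610
N ≈ √885,526,610 ≈ 29,757.8

29760 RPM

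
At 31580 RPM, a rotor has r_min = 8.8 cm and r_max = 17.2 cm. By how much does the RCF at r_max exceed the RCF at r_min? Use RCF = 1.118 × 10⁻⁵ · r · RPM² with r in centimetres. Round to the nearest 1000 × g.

ΔRCF = 1.118 × 10⁻⁵ × (r_max − r_min) × N² = 1.118 × 10⁻⁵ × 8.4 × 997,296,400 ≈ 93,658.1

≈ 94000 ×g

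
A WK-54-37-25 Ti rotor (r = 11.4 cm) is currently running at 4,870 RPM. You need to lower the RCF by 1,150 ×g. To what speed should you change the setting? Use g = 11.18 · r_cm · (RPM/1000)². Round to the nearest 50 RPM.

Current RCF = 11.18 × 11.4 × (4.87)² = 11.18 × 11.4 × 23.7169 ≈ 3,022.8 × g
Target RCF = 3,022.8 − 1,150 = 1,872.8 × g
(N/1000)² = 1,872.8 / 127.452 = 14.69416
N = 1000 × √14.69416 ≈ 3,833.3

N₂ ≈ 3850 RPM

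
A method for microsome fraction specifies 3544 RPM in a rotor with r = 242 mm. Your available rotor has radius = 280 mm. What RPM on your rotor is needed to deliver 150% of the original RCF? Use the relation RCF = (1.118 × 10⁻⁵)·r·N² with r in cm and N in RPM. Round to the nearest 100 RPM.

Original rotor: r = 242 mm = 24.2 cm
RCF = 1.118 × 10⁻⁵ × r × N²
RCF_original = 1.118 × 10⁻⁵ × 24.2 × (3544)² = 1.118 × 10⁻⁵ × 24.2 × 12,559,936 ≈ 3,398.2 × g
Target RCF = 1.5 × 3,398.2 ≈ 5,097.3 × g
Your rotor: r = 280 mm = 28.0 cm
5,097.3 = 1.118 × 10⁻⁵ × 28 × N²
N² = 5,097.3 / (31.304 × 10⁻⁵) = 16,283,223
N ≈ √16,283,223 ≈ 4,035.2

4000 RPM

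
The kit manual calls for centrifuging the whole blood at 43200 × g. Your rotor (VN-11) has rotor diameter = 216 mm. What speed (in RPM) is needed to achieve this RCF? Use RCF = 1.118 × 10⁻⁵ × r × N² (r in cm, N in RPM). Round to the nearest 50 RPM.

r = 216 mm / 2 = 108 mm = 10.8 cm
RCF = 1.118 × 10⁻⁵ × r × N²
43,200 = 1.118 × 10⁻⁵ × 10.8 × N²
N² = 43,200 / (12.0744 × 10⁻⁵) = 357,781,753
N ≈ √357,781,753 ≈ 18,915.1

18900 RPM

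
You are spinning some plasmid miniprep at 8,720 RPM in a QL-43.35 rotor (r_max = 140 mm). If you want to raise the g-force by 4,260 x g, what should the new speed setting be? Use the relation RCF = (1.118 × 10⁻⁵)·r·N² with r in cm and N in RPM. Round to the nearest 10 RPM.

r = 140 mm = 14.0 cm
Current RCF = 1.118 × 10⁻⁵ × 14 × (8720)² = 1.118 × 10⁻⁵ × 14 × 76,038,400 ≈ 11,901.5 × g
Target RCF = 11,901.5 + 4,260 = 16,161.5 × g
N² = 16,161.5 / (15.652 × 10⁻⁵) = 103,255,175
N ≈ √103,255,175 ≈ 10,161.5

N₂ ≈ 10160 RPM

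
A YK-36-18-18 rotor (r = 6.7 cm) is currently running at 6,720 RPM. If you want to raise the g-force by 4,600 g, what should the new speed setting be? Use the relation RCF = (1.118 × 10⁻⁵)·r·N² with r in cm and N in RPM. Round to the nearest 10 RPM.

10320 RPM

Current RCF = 1.118 × 10⁻⁵ × 6.7 × (6720)² = 1.118 × 10⁻⁵ × 6.7 × 45,158,400 ≈ 3,382.6 × g
Target RCF = 3,382.6 + 4,600 = 7,982.6 × g
N² = 7,982.6 / (7.4906 × 10⁻⁵) = 106,568,232
N ≈ √106,568,232 ≈ 10,323.2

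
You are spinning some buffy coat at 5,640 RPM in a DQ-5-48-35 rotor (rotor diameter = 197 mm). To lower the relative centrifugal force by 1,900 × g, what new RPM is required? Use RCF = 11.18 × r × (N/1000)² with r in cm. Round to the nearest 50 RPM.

3800 RPM

r = 197 mm / 2 = 98.5 mm = 9.85 cm
Current RCF = 11.18 × 9.85 × (5.64)² = 11.18 × 9.85 × 31.8096 ≈ 3,503 × g
Target RCF = 3,503 − 1,900 = 1,603 × g
(N/1000)² = 1,603 / 110.123 = 14.55645
N = 1000 × √14.55645 ≈ 3,815.3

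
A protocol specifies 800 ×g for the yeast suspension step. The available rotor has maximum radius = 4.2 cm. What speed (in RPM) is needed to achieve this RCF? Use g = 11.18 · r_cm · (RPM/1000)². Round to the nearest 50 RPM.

RCF = 11.18 × r × (N/1000)²
800 = 11.18 × 4.2 × (N/1000)²
(N/1000)² = 800 / 46.956 = 17.03723
N = 1000 × √17.03723 ≈ 4,127.6

4150 RPM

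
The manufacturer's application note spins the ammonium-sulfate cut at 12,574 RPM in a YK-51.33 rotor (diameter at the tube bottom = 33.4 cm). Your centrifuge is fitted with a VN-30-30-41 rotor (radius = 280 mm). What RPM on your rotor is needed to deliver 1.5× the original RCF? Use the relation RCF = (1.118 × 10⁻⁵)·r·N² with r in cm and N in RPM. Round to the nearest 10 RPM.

Original rotor: r = 33.4 / 2 = 16.7 cm
RCF_original = 1.118 × 10⁻⁵ × 16.7 × (12574)² = 1.118 × 10⁻⁵ × 16.7 × 158,105,476 ≈ 29,519.2 × g
Target RCF = 1.5 × 29,519.2 ≈ 44,278.8 × g
Your rotor: r = 280 mm = 28.0 cm
44,278.8 = 1.118 × 10⁻⁵ × 28 × N²
N² = 44,278.8 / (31.304 × 10⁻⁵) = 141,447,738
N ≈ √141,447,738 ≈ 11,893.2

≈ 11890 RPM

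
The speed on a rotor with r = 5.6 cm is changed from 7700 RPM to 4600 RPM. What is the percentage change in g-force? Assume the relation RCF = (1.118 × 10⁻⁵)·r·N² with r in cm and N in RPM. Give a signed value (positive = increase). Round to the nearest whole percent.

-64%

RCF ∝ N², so the ratio is (4600/7700)² = (0.597403)² = 0.3569.
Change = 0.3569 − 1 = -0.6431 → -64.3%.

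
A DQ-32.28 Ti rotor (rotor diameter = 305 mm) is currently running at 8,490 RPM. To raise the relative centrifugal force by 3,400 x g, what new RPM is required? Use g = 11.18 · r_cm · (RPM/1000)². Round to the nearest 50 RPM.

r = 305 mm / 2 = 152.5 mm = 15.25 cm
Current RCF = 11.18 × 15.25 × (8.49)² = 11.18 × 15.25 × 72.0801 ≈ 12,289.3 × g
Target RCF = 12,289.3 + 3,400 = 15,689.3 × g
(N/1000)² = 15,689.3 / 170.495 = 92.02205
N = 1000 × √92.02205 ≈ 9,592.8

≈ 9600 RPM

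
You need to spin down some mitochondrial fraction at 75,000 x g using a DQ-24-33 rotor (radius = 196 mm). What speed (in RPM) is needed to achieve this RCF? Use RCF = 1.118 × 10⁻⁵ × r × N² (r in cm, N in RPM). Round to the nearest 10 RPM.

≈ 18500 RPM

r = 196 mm = 19.6 cm
RCF = 1.118 × 10⁻⁵ × r × N²
75,000 = 1.118 × 10⁻⁵ × 19.6 × N²
N² = 75,000 / (21.9128 × 10⁻⁵) = 342,265,708
N ≈ √342,265,708 ≈ 18,500.4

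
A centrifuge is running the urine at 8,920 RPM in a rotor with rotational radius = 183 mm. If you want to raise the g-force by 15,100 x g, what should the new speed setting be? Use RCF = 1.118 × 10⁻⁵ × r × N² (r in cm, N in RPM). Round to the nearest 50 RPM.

≈ 12400 RPM

r = 183 mm = 18.3 cm
Current RCF = 1.118 × 10⁻⁵ × 18.3 × (8920)² = 1.118 × 10⁻⁵ × 18.3 × 79,566,400 ≈ 16,278.8 × g
Target RCF = 16,278.8 + 15,100 = 31,378.8 × g
N² = 31,378.8 / (20.4594 × 10⁻⁵) = 153,371,067
N ≈ √153,371,067 ≈ 12,384.3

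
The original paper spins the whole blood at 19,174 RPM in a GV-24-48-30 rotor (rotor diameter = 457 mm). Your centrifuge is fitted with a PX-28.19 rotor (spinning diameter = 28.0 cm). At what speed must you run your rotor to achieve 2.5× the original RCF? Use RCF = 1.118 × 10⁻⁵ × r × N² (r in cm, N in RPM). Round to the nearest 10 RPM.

38730 RPM

Original rotor: r = 457 mm / 2 = 228.5 mm = 22.85 cm
RCF = 1.118 × 10⁻⁵ × r × N²
RCF_original = 1.118 × 10⁻⁵ × 22.85 × (19174)² = 1.118 × 10⁻⁵ × 22.85 × 367,642,276 ≈ 93,919 × g
Target RCF = 2.5 × 93,919 ≈ 234,797.5 × g
Your rotor: r = 28.0 / 2 = 14 cm
234,797.5 = 1.118 × 10⁻⁵ × 14 × N²
N² = 234,797.5 / (15.652 × 10⁻⁵) = 1,500,111,807
N ≈ √1,500,111,807 ≈ 38,731.3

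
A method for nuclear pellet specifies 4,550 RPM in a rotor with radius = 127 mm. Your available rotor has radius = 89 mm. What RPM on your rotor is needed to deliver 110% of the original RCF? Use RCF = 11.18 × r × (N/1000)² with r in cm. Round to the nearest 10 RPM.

5700 RPM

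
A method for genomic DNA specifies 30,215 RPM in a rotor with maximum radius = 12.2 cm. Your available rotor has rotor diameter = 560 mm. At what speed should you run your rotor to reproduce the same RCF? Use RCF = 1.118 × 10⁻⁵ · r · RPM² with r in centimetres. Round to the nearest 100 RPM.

RCF_original = 1.118 × 10⁻⁵ × 12.2 × (30215)² = 1.118 × 10⁻⁵ × 12.2 × 912,946,225 ≈ 124,522.2 × g
Your rotor: r = 560 mm / 2 = 280 mm = 28 cm
124,522.2 = 1.118 × 10⁻⁵ × 28 × N²
N² = 124,522.2 / (31.304 × 10⁻⁵) = 397,783,670
N ≈ √397,783,670 ≈ 19,944.5

19900 RPM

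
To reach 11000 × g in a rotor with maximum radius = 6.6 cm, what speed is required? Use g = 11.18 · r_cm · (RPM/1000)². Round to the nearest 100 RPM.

N ≈ 12200 RPM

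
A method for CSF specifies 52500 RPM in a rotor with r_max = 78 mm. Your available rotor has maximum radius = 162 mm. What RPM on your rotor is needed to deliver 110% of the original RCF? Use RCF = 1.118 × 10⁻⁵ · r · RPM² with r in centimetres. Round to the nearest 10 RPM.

Original rotor: r = 78 mm = 7.8 cm
RCF_original = 1.118 × 10⁻⁵ × 7.8 × (52500)² = 1.118 × 10⁻⁵ × 7.8 × 2,756,250,000 ≈ 240,356 × g
Target RCF = 1.1 × 240,356 ≈ 264,391.6 × g
Your rotor: r = 162 mm = 16.2 cm
264,391.6 = 1.118 × 10⁻⁵ × 16.2 × N²
N² = 264,391.6 / (18.1116 × 10⁻⁵) = 1,459,791,515
N ≈ √1,459,791,515 ≈ 38,207.2

38210 RPM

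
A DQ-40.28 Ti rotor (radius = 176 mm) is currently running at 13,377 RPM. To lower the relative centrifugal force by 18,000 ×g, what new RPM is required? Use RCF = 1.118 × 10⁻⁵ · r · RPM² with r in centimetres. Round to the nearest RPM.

r = 176 mm = 17.6 cm
Current RCF = 1.118 × 10⁻⁵ × 17.6 × (13377)² = 1.118 × 10⁻⁵ × 17.6 × 178,944,129 ≈ 35,210.5 × g
Target RCF = 35,210.5 − 18,000 = 17,210.5 × g
N² = 17,210.5 / (19.6768 × 10⁻⁵) = 87,465,950
N ≈ √87,465,950 ≈ 9,352.3

9352 RPM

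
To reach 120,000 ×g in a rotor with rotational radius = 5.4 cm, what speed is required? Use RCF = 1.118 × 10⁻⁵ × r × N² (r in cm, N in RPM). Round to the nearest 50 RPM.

120,000 = 1.118 × 10⁻⁵ × 5.4 × N²
N² = 120,000 / (6.0372 × 10⁻⁵) = 1,987,676,406
N ≈ √1,987,676,406 ≈ 44,583.4

44600 RPM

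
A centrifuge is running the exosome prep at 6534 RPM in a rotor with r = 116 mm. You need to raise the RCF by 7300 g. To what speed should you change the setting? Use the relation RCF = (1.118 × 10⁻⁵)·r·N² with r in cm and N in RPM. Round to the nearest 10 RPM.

9950 RPM

r = 116 mm = 11.6 cm
Current RCF = 1.118 × 10⁻⁵ × 11.6 × (6534)² = 1.118 × 10⁻⁵ × 11.6 × 42,693,156 ≈ 5,536.8 × g
Target RCF = 5,536.8 + 7,300 = 12,836.8 × g
N² = 12,836.8 / (12.9688 × 10⁻⁵) = 98,982,173
N ≈ √98,982,173 ≈ 9,949.0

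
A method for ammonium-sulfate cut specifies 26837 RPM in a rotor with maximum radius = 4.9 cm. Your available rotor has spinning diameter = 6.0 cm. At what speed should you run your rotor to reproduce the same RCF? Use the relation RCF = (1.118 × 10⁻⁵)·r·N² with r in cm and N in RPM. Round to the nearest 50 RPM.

RCF_original = 1.118 × 10⁻⁵ × 4.9 × (26837)² = 1.118 × 10⁻⁵ × 4.9 × 720,224,569 ≈ 39,455.3 × g
Your rotor: r = 6.0 / 2 = 3 cm
39,455.3 = 1.118 × 10⁻⁵ × 3 × N²
N² = 39,455.3 / (3.354 × 10⁻⁵) = 1,176,365,534
N ≈ √1,176,365,534 ≈ 34,298.2

≈ 34300 RPM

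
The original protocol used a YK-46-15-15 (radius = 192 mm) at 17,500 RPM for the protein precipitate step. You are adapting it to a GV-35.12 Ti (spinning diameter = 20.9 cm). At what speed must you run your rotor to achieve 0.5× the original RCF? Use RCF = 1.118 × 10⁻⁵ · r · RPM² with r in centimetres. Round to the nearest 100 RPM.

≈ 16800 RPM

Original rotor: r = 192 mm = 19.2 cm
RCF = 1.118 × 10⁻⁵ × r × N²
RCF_original = 1.118 × 10⁻⁵ × 19.2 × (17500)² = 1.118 × 10⁻⁵ × 19.2 × 306,250,000 ≈ 65,738.4 × g
Target RCF = 0.5 × 65,738.4 ≈ 32,869.2 × g
Your rotor: r = 20.9 / 2 = 10.45 cm
32,869.2 = 1.118 × 10⁻⁵ × 10.45 × N²
N² = 32,869.2 / (11.6831 × 10⁻⁵) = 281,339,713
N ≈ √281,339,713 ≈ 16,773.2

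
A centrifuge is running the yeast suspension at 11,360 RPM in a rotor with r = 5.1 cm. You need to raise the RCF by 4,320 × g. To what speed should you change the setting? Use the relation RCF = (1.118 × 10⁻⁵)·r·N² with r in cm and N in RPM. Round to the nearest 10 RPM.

N₂ ≈ 14310 RPM

Current RCF = 1.118 × 10⁻⁵ × 5.1 × (11360)² = 1.118 × 10⁻⁵ × 5.1 × 129,049,600 ≈ 7,358.2 × g
Target RCF = 7,358.2 + 4,320 = 11,678.2 × g
N² = 11,678.2 / (5.7018 × 10⁻⁵) = 204,816,023
N ≈ √204,816,023 ≈ 14,311.4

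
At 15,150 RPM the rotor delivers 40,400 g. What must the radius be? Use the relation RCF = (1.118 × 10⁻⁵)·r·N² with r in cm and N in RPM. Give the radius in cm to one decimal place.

≈ 15.7 cm

40400 = 1.118 × 10⁻⁵ × r × (15150)²
r = 40400 / (1.118 × 10⁻⁵ × 229,522,500) = 40400 / 2566.062 ≈ 15.744 cm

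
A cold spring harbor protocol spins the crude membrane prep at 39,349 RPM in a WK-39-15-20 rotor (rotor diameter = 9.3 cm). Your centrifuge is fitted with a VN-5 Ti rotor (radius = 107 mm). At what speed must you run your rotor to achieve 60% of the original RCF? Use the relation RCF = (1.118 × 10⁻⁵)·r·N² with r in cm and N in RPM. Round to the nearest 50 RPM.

Original rotor: r = 9.3 / 2 = 4.65 cm
RCF_original = 1.118 × 10⁻⁵ × 4.65 × (39349)² = 1.118 × 10⁻⁵ × 4.65 × 1,548,343,801 ≈ 80,493.7 × g
Target RCF = 0.6 × 80,493.7 ≈ 48,296.2 × g
Your rotor: r = 107 mm = 10.7 cm
48,296.2 = 1.118 × 10⁻⁵ × 10.7 × N²
N² = 48,296.2 / (11.9626 × 10⁻⁵) = 403,726,615
N ≈ √403,726,615 ≈ 20,092.9

≈ 20100 RPM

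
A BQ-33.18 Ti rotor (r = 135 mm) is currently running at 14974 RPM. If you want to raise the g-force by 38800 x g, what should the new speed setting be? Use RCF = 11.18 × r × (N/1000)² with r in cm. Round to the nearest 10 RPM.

≈ 21940 RPM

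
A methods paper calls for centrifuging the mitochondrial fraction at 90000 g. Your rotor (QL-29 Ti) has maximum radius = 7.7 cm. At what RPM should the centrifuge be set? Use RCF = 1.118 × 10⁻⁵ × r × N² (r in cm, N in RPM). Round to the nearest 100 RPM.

N ≈ 32300 RPM

RCF = 1.118 × 10⁻⁵ × r × N²
90,000 = 1.118 × 10⁻⁵ × 7.7 × N²
N² = 90,000 / (8.6086 × 10⁻⁵) = 1,045,466,162
N ≈ √1,045,466,162 ≈ 32,333.7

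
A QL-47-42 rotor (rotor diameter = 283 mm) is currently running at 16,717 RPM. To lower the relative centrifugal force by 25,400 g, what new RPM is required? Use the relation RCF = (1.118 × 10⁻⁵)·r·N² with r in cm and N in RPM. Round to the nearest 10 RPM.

10900 RPM

r = 283 mm / 2 = 141.5 mm = 14.15 cm
Current RCF = 1.118 × 10⁻⁵ × 14.15 × (16717)² = 1.118 × 10⁻⁵ × 14.15 × 279,458,089 ≈ 44,209.4 × g
Target RCF = 44,209.4 − 25,400 = 18,809.4 × g
N² = 18,809.4 / (15.8197 × 10⁻⁵) = 118,898,588
N ≈ √118,898,588 ≈ 10,904.1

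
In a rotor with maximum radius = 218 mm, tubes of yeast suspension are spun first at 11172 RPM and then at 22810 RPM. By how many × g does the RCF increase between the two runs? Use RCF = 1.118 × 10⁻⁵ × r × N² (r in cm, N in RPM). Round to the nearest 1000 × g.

96000 × g

r = 218 mm = 21.8 cm
RCF₁ = 1.118 × 10⁻⁵ × 21.8 × (11172)² = 1.118 × 10⁻⁵ × 21.8 × 124,813,584 ≈ 30,420.1 × g
RCF₂ = 1.118 × 10⁻⁵ × 21.8 × (22810)² = 1.118 × 10⁻⁵ × 21.8 × 520,296,100 ≈ 126,808.6 × g
Increase = 126,808.6 − 30,420.1 = 96,388.5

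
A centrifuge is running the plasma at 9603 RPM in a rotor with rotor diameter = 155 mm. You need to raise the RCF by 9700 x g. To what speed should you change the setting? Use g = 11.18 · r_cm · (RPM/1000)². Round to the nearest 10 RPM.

r = 155 mm / 2 = 77.5 mm = 7.75 cm
Current RCF = 11.18 × 7.75 × (9.603)² = 11.18 × 7.75 × 92.217609 ≈ 7,990.2 × g
Target RCF = 7,990.2 + 9,700 = 17,690.2 × g
(N/1000)² = 17,690.2 / 86.645 = 204.1687
N = 1000 × √204.1687 ≈ 14,288.8

≈ 14290 RPM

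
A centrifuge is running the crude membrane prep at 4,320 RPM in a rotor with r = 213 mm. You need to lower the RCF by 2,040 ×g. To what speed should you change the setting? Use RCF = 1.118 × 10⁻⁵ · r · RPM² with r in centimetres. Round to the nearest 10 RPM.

r = 213 mm = 21.3 cm
Current RCF = 1.118 × 10⁻⁵ × 21.3 × (4320)² = 1.118 × 10⁻⁵ × 21.3 × 18,662,400 ≈ 4,444.2 × g
Target RCF = 4,444.2 − 2,040 = 2,404.2 × g
N² = 2,404.2 / (23.8134 × 10⁻⁵) = 10,095,996
N ≈ √10,095,996 ≈ 3,177.4

≈ 3180 RPM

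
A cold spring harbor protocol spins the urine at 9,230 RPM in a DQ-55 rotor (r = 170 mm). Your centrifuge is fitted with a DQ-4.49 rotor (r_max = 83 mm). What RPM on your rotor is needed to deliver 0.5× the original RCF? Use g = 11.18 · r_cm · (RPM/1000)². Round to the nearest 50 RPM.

Original rotor: r = 170 mm = 17.0 cm
RCF = 11.18 × r × (N/1000)²
RCF_original = 11.18 × 17 × (9.23)² = 11.18 × 17 × 85.1929 ≈ 16,191.8 × g
Target RCF = 0.5 × 16,191.8 ≈ 8,095.9 × g
Your rotor: r = 83 mm = 8.3 cm
8,095.9 = 11.18 × 8.3 × (N/1000)²
(N/1000)² = 8,095.9 / 92.794 = 87.24594
N = 1000 × √87.24594 ≈ 9,340.6

9350 RPM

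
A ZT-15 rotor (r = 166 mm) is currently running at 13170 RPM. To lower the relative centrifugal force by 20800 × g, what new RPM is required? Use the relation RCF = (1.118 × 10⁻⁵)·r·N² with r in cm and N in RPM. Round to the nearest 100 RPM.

r = 166 mm = 16.6 cm
Current RCF = 1.118 × 10⁻⁵ × 16.6 × (13170)² = 1.118 × 10⁻⁵ × 16.6 × 173,448,900 ≈ 32,190 × g
Target RCF = 32,190 − 20,800 = 11,390 × g
N² = 11,390 / (18.5588 × 10⁻⁵) = 61,372,503
N ≈ √61,372,503 ≈ 7,834.1

N₂ ≈ 7800 RPM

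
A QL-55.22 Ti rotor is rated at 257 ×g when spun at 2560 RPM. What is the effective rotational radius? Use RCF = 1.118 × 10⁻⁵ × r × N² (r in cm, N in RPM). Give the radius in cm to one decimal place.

r ≈ 3.5 cm

257 = 1.118 × 10⁻⁵ × r × (2560)²
r = 257 / (1.118 × 10⁻⁵ × 6,553,600) = 257 / 73.26925 ≈ 3.508 cm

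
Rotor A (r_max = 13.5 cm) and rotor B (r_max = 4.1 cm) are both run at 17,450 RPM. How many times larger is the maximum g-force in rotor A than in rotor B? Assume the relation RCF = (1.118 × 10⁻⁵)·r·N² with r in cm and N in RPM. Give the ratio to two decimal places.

At fixed N, RCF ∝ r, so RCF_A/RCF_B = r_A/r_B = 13.5 / 4.1 = 3.2927.

3.29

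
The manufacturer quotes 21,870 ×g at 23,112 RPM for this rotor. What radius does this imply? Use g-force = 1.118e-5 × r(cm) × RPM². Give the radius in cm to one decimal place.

21870 = 1.118 × 10⁻⁵ × r × (23112)²
r = 21870 / (1.118 × 10⁻⁵ × 534,164,544) = 21870 / 5971.96 ≈ 3.662 cm

3.7 cm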